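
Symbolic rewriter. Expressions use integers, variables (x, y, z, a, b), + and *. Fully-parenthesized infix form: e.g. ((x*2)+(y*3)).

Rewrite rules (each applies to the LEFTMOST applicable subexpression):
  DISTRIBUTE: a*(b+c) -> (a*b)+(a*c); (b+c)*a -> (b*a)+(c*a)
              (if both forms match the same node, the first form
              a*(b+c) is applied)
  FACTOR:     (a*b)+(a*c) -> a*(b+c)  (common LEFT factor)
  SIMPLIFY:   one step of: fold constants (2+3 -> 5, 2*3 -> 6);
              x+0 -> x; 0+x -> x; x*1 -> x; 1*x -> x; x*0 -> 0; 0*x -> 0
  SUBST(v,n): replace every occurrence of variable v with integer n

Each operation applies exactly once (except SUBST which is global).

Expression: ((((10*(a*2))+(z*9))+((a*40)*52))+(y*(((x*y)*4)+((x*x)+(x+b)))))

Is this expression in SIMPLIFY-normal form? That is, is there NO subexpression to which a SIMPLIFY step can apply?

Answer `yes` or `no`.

Answer: yes

Derivation:
Expression: ((((10*(a*2))+(z*9))+((a*40)*52))+(y*(((x*y)*4)+((x*x)+(x+b)))))
Scanning for simplifiable subexpressions (pre-order)...
  at root: ((((10*(a*2))+(z*9))+((a*40)*52))+(y*(((x*y)*4)+((x*x)+(x+b))))) (not simplifiable)
  at L: (((10*(a*2))+(z*9))+((a*40)*52)) (not simplifiable)
  at LL: ((10*(a*2))+(z*9)) (not simplifiable)
  at LLL: (10*(a*2)) (not simplifiable)
  at LLLR: (a*2) (not simplifiable)
  at LLR: (z*9) (not simplifiable)
  at LR: ((a*40)*52) (not simplifiable)
  at LRL: (a*40) (not simplifiable)
  at R: (y*(((x*y)*4)+((x*x)+(x+b)))) (not simplifiable)
  at RR: (((x*y)*4)+((x*x)+(x+b))) (not simplifiable)
  at RRL: ((x*y)*4) (not simplifiable)
  at RRLL: (x*y) (not simplifiable)
  at RRR: ((x*x)+(x+b)) (not simplifiable)
  at RRRL: (x*x) (not simplifiable)
  at RRRR: (x+b) (not simplifiable)
Result: no simplifiable subexpression found -> normal form.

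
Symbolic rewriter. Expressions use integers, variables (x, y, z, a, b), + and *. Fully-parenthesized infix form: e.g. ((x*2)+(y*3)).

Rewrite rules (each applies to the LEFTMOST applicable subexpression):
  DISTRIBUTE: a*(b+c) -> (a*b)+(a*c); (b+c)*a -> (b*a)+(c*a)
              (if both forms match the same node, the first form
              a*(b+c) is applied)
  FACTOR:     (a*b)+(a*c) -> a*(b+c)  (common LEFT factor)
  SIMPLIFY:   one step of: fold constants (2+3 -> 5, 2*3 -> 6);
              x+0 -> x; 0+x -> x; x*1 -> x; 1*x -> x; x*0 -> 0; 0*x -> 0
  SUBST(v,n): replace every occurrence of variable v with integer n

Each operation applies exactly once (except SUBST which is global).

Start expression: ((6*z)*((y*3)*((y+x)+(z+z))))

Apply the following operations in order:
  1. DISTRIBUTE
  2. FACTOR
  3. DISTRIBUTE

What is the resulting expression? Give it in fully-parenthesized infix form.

Answer: ((6*z)*(((y*3)*(y+x))+((y*3)*(z+z))))

Derivation:
Start: ((6*z)*((y*3)*((y+x)+(z+z))))
Apply DISTRIBUTE at R (target: ((y*3)*((y+x)+(z+z)))): ((6*z)*((y*3)*((y+x)+(z+z)))) -> ((6*z)*(((y*3)*(y+x))+((y*3)*(z+z))))
Apply FACTOR at R (target: (((y*3)*(y+x))+((y*3)*(z+z)))): ((6*z)*(((y*3)*(y+x))+((y*3)*(z+z)))) -> ((6*z)*((y*3)*((y+x)+(z+z))))
Apply DISTRIBUTE at R (target: ((y*3)*((y+x)+(z+z)))): ((6*z)*((y*3)*((y+x)+(z+z)))) -> ((6*z)*(((y*3)*(y+x))+((y*3)*(z+z))))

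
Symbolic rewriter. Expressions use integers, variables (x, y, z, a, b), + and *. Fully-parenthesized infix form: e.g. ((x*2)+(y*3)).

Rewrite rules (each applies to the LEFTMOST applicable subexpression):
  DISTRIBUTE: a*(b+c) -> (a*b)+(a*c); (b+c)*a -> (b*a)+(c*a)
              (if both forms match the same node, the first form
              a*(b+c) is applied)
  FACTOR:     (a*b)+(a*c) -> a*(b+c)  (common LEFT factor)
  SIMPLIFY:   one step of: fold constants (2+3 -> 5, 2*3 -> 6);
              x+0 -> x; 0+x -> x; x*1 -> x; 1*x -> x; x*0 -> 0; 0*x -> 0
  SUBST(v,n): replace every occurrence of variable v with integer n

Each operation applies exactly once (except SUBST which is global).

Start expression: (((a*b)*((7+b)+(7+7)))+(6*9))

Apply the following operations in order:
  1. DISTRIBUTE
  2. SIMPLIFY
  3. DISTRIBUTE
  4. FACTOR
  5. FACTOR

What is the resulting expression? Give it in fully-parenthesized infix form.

Answer: (((a*b)*((7+b)+14))+(6*9))

Derivation:
Start: (((a*b)*((7+b)+(7+7)))+(6*9))
Apply DISTRIBUTE at L (target: ((a*b)*((7+b)+(7+7)))): (((a*b)*((7+b)+(7+7)))+(6*9)) -> ((((a*b)*(7+b))+((a*b)*(7+7)))+(6*9))
Apply SIMPLIFY at LRR (target: (7+7)): ((((a*b)*(7+b))+((a*b)*(7+7)))+(6*9)) -> ((((a*b)*(7+b))+((a*b)*14))+(6*9))
Apply DISTRIBUTE at LL (target: ((a*b)*(7+b))): ((((a*b)*(7+b))+((a*b)*14))+(6*9)) -> (((((a*b)*7)+((a*b)*b))+((a*b)*14))+(6*9))
Apply FACTOR at LL (target: (((a*b)*7)+((a*b)*b))): (((((a*b)*7)+((a*b)*b))+((a*b)*14))+(6*9)) -> ((((a*b)*(7+b))+((a*b)*14))+(6*9))
Apply FACTOR at L (target: (((a*b)*(7+b))+((a*b)*14))): ((((a*b)*(7+b))+((a*b)*14))+(6*9)) -> (((a*b)*((7+b)+14))+(6*9))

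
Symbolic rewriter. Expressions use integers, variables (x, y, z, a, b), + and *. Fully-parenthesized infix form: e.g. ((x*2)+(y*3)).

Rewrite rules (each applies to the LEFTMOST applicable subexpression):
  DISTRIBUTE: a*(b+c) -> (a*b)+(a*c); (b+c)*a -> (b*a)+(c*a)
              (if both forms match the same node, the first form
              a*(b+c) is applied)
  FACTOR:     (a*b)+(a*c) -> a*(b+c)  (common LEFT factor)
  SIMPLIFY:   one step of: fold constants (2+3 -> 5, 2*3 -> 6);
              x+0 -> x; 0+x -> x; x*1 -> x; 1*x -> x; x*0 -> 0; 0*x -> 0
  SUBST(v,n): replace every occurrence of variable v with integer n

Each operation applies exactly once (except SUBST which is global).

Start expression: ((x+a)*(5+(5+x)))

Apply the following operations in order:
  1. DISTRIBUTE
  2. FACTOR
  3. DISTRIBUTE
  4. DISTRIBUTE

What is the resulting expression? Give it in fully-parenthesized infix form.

Answer: (((x*5)+(a*5))+((x+a)*(5+x)))

Derivation:
Start: ((x+a)*(5+(5+x)))
Apply DISTRIBUTE at root (target: ((x+a)*(5+(5+x)))): ((x+a)*(5+(5+x))) -> (((x+a)*5)+((x+a)*(5+x)))
Apply FACTOR at root (target: (((x+a)*5)+((x+a)*(5+x)))): (((x+a)*5)+((x+a)*(5+x))) -> ((x+a)*(5+(5+x)))
Apply DISTRIBUTE at root (target: ((x+a)*(5+(5+x)))): ((x+a)*(5+(5+x))) -> (((x+a)*5)+((x+a)*(5+x)))
Apply DISTRIBUTE at L (target: ((x+a)*5)): (((x+a)*5)+((x+a)*(5+x))) -> (((x*5)+(a*5))+((x+a)*(5+x)))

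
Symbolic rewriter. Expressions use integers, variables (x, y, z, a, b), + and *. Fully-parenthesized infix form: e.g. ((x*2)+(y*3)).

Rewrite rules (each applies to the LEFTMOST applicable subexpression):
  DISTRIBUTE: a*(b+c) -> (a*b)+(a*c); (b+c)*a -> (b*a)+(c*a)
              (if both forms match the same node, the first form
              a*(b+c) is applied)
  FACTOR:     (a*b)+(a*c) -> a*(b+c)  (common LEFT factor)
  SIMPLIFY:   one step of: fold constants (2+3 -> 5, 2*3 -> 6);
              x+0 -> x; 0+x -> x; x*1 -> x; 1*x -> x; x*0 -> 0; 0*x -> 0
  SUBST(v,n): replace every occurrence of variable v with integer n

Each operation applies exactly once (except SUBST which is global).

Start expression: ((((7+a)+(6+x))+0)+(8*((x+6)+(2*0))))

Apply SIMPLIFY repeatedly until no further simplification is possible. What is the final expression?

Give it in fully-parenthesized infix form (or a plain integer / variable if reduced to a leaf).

Answer: (((7+a)+(6+x))+(8*(x+6)))

Derivation:
Start: ((((7+a)+(6+x))+0)+(8*((x+6)+(2*0))))
Step 1: at L: (((7+a)+(6+x))+0) -> ((7+a)+(6+x)); overall: ((((7+a)+(6+x))+0)+(8*((x+6)+(2*0)))) -> (((7+a)+(6+x))+(8*((x+6)+(2*0))))
Step 2: at RRR: (2*0) -> 0; overall: (((7+a)+(6+x))+(8*((x+6)+(2*0)))) -> (((7+a)+(6+x))+(8*((x+6)+0)))
Step 3: at RR: ((x+6)+0) -> (x+6); overall: (((7+a)+(6+x))+(8*((x+6)+0))) -> (((7+a)+(6+x))+(8*(x+6)))
Fixed point: (((7+a)+(6+x))+(8*(x+6)))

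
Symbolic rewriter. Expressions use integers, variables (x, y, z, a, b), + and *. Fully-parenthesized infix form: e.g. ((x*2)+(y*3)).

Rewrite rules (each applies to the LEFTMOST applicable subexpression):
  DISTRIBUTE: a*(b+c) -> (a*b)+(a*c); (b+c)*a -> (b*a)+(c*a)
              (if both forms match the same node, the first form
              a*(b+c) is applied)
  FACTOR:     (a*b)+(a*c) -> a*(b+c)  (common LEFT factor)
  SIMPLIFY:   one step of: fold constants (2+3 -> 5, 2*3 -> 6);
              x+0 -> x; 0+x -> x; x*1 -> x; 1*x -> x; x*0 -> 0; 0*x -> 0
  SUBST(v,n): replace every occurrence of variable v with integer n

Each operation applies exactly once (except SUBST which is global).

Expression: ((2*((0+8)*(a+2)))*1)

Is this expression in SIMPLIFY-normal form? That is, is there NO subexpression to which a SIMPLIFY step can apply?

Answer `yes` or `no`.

Answer: no

Derivation:
Expression: ((2*((0+8)*(a+2)))*1)
Scanning for simplifiable subexpressions (pre-order)...
  at root: ((2*((0+8)*(a+2)))*1) (SIMPLIFIABLE)
  at L: (2*((0+8)*(a+2))) (not simplifiable)
  at LR: ((0+8)*(a+2)) (not simplifiable)
  at LRL: (0+8) (SIMPLIFIABLE)
  at LRR: (a+2) (not simplifiable)
Found simplifiable subexpr at path root: ((2*((0+8)*(a+2)))*1)
One SIMPLIFY step would give: (2*((0+8)*(a+2)))
-> NOT in normal form.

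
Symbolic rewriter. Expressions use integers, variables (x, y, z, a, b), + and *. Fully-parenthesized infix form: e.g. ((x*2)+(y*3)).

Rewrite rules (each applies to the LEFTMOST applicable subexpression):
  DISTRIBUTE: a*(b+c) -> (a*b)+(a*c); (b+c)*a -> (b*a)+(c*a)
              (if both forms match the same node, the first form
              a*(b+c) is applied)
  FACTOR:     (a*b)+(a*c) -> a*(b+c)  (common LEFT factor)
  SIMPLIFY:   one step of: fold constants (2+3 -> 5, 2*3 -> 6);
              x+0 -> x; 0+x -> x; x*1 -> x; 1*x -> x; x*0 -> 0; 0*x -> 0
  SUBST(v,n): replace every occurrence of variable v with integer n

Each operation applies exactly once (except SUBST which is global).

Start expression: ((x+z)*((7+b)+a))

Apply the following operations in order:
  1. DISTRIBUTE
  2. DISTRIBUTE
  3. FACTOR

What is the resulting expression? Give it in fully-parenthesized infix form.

Answer: (((x+z)*(7+b))+((x+z)*a))

Derivation:
Start: ((x+z)*((7+b)+a))
Apply DISTRIBUTE at root (target: ((x+z)*((7+b)+a))): ((x+z)*((7+b)+a)) -> (((x+z)*(7+b))+((x+z)*a))
Apply DISTRIBUTE at L (target: ((x+z)*(7+b))): (((x+z)*(7+b))+((x+z)*a)) -> ((((x+z)*7)+((x+z)*b))+((x+z)*a))
Apply FACTOR at L (target: (((x+z)*7)+((x+z)*b))): ((((x+z)*7)+((x+z)*b))+((x+z)*a)) -> (((x+z)*(7+b))+((x+z)*a))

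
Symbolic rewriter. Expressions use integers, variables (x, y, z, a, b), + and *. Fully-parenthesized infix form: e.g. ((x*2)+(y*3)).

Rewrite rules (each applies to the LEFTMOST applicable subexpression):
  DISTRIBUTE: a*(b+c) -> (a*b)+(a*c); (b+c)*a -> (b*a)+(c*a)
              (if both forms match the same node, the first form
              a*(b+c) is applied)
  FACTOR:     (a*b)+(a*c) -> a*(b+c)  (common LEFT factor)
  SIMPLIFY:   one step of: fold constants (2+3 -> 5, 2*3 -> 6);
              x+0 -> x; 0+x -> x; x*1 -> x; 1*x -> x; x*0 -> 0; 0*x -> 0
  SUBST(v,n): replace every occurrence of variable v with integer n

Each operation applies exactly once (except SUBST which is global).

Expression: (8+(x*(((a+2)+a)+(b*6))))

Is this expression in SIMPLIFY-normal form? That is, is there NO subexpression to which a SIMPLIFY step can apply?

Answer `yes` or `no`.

Answer: yes

Derivation:
Expression: (8+(x*(((a+2)+a)+(b*6))))
Scanning for simplifiable subexpressions (pre-order)...
  at root: (8+(x*(((a+2)+a)+(b*6)))) (not simplifiable)
  at R: (x*(((a+2)+a)+(b*6))) (not simplifiable)
  at RR: (((a+2)+a)+(b*6)) (not simplifiable)
  at RRL: ((a+2)+a) (not simplifiable)
  at RRLL: (a+2) (not simplifiable)
  at RRR: (b*6) (not simplifiable)
Result: no simplifiable subexpression found -> normal form.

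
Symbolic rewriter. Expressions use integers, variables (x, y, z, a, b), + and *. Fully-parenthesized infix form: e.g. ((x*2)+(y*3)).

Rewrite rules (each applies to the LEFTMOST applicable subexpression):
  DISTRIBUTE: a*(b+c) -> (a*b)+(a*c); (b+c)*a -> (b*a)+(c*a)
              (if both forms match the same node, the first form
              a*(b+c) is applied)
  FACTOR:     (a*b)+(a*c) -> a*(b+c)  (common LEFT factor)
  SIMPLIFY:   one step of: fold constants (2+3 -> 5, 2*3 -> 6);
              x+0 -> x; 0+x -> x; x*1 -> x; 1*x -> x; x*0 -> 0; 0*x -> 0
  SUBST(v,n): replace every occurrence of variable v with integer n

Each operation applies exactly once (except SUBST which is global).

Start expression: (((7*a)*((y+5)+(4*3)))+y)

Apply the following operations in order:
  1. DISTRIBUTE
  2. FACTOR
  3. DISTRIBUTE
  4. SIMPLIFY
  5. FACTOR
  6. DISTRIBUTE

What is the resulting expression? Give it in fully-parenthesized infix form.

Answer: ((((7*a)*(y+5))+((7*a)*12))+y)

Derivation:
Start: (((7*a)*((y+5)+(4*3)))+y)
Apply DISTRIBUTE at L (target: ((7*a)*((y+5)+(4*3)))): (((7*a)*((y+5)+(4*3)))+y) -> ((((7*a)*(y+5))+((7*a)*(4*3)))+y)
Apply FACTOR at L (target: (((7*a)*(y+5))+((7*a)*(4*3)))): ((((7*a)*(y+5))+((7*a)*(4*3)))+y) -> (((7*a)*((y+5)+(4*3)))+y)
Apply DISTRIBUTE at L (target: ((7*a)*((y+5)+(4*3)))): (((7*a)*((y+5)+(4*3)))+y) -> ((((7*a)*(y+5))+((7*a)*(4*3)))+y)
Apply SIMPLIFY at LRR (target: (4*3)): ((((7*a)*(y+5))+((7*a)*(4*3)))+y) -> ((((7*a)*(y+5))+((7*a)*12))+y)
Apply FACTOR at L (target: (((7*a)*(y+5))+((7*a)*12))): ((((7*a)*(y+5))+((7*a)*12))+y) -> (((7*a)*((y+5)+12))+y)
Apply DISTRIBUTE at L (target: ((7*a)*((y+5)+12))): (((7*a)*((y+5)+12))+y) -> ((((7*a)*(y+5))+((7*a)*12))+y)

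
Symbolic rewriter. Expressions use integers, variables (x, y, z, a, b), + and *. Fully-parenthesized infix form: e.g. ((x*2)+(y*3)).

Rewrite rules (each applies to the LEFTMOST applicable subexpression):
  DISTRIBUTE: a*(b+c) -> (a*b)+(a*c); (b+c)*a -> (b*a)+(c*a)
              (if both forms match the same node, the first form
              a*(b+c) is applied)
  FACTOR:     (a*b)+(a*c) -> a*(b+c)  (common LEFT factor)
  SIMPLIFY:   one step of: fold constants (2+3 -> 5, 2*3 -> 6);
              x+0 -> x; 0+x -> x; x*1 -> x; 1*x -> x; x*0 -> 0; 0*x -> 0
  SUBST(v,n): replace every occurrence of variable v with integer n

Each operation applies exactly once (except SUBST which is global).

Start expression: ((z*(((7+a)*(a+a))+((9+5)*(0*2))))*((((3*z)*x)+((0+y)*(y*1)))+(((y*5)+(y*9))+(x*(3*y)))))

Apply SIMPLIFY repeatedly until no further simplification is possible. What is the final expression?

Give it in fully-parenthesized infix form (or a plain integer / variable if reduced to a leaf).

Answer: ((z*((7+a)*(a+a)))*((((3*z)*x)+(y*y))+(((y*5)+(y*9))+(x*(3*y)))))

Derivation:
Start: ((z*(((7+a)*(a+a))+((9+5)*(0*2))))*((((3*z)*x)+((0+y)*(y*1)))+(((y*5)+(y*9))+(x*(3*y)))))
Step 1: at LRRL: (9+5) -> 14; overall: ((z*(((7+a)*(a+a))+((9+5)*(0*2))))*((((3*z)*x)+((0+y)*(y*1)))+(((y*5)+(y*9))+(x*(3*y))))) -> ((z*(((7+a)*(a+a))+(14*(0*2))))*((((3*z)*x)+((0+y)*(y*1)))+(((y*5)+(y*9))+(x*(3*y)))))
Step 2: at LRRR: (0*2) -> 0; overall: ((z*(((7+a)*(a+a))+(14*(0*2))))*((((3*z)*x)+((0+y)*(y*1)))+(((y*5)+(y*9))+(x*(3*y))))) -> ((z*(((7+a)*(a+a))+(14*0)))*((((3*z)*x)+((0+y)*(y*1)))+(((y*5)+(y*9))+(x*(3*y)))))
Step 3: at LRR: (14*0) -> 0; overall: ((z*(((7+a)*(a+a))+(14*0)))*((((3*z)*x)+((0+y)*(y*1)))+(((y*5)+(y*9))+(x*(3*y))))) -> ((z*(((7+a)*(a+a))+0))*((((3*z)*x)+((0+y)*(y*1)))+(((y*5)+(y*9))+(x*(3*y)))))
Step 4: at LR: (((7+a)*(a+a))+0) -> ((7+a)*(a+a)); overall: ((z*(((7+a)*(a+a))+0))*((((3*z)*x)+((0+y)*(y*1)))+(((y*5)+(y*9))+(x*(3*y))))) -> ((z*((7+a)*(a+a)))*((((3*z)*x)+((0+y)*(y*1)))+(((y*5)+(y*9))+(x*(3*y)))))
Step 5: at RLRL: (0+y) -> y; overall: ((z*((7+a)*(a+a)))*((((3*z)*x)+((0+y)*(y*1)))+(((y*5)+(y*9))+(x*(3*y))))) -> ((z*((7+a)*(a+a)))*((((3*z)*x)+(y*(y*1)))+(((y*5)+(y*9))+(x*(3*y)))))
Step 6: at RLRR: (y*1) -> y; overall: ((z*((7+a)*(a+a)))*((((3*z)*x)+(y*(y*1)))+(((y*5)+(y*9))+(x*(3*y))))) -> ((z*((7+a)*(a+a)))*((((3*z)*x)+(y*y))+(((y*5)+(y*9))+(x*(3*y)))))
Fixed point: ((z*((7+a)*(a+a)))*((((3*z)*x)+(y*y))+(((y*5)+(y*9))+(x*(3*y)))))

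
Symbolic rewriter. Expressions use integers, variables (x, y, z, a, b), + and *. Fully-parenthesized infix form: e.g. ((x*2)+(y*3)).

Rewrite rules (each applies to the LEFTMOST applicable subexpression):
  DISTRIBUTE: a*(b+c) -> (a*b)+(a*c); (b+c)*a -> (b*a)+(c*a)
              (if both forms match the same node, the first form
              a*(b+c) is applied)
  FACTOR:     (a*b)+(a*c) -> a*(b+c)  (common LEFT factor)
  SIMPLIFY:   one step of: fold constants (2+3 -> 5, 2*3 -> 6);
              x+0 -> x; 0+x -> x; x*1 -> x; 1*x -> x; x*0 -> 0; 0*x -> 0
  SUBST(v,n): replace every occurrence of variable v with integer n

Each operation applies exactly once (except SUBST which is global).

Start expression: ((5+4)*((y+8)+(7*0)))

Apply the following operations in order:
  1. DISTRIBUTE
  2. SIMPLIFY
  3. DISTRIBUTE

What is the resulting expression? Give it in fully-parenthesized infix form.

Start: ((5+4)*((y+8)+(7*0)))
Apply DISTRIBUTE at root (target: ((5+4)*((y+8)+(7*0)))): ((5+4)*((y+8)+(7*0))) -> (((5+4)*(y+8))+((5+4)*(7*0)))
Apply SIMPLIFY at LL (target: (5+4)): (((5+4)*(y+8))+((5+4)*(7*0))) -> ((9*(y+8))+((5+4)*(7*0)))
Apply DISTRIBUTE at L (target: (9*(y+8))): ((9*(y+8))+((5+4)*(7*0))) -> (((9*y)+(9*8))+((5+4)*(7*0)))

Answer: (((9*y)+(9*8))+((5+4)*(7*0)))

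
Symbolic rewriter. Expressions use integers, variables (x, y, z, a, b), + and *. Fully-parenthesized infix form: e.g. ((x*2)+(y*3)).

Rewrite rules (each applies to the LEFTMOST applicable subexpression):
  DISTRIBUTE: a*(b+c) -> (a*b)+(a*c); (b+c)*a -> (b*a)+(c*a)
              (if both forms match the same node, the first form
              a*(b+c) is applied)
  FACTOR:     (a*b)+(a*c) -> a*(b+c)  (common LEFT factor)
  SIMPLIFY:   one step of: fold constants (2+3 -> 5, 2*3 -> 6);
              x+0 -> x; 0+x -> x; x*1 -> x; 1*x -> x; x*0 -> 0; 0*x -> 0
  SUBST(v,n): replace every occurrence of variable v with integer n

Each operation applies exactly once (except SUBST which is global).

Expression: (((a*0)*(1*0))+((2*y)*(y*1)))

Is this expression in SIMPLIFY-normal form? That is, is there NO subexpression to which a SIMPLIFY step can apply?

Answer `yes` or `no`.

Answer: no

Derivation:
Expression: (((a*0)*(1*0))+((2*y)*(y*1)))
Scanning for simplifiable subexpressions (pre-order)...
  at root: (((a*0)*(1*0))+((2*y)*(y*1))) (not simplifiable)
  at L: ((a*0)*(1*0)) (not simplifiable)
  at LL: (a*0) (SIMPLIFIABLE)
  at LR: (1*0) (SIMPLIFIABLE)
  at R: ((2*y)*(y*1)) (not simplifiable)
  at RL: (2*y) (not simplifiable)
  at RR: (y*1) (SIMPLIFIABLE)
Found simplifiable subexpr at path LL: (a*0)
One SIMPLIFY step would give: ((0*(1*0))+((2*y)*(y*1)))
-> NOT in normal form.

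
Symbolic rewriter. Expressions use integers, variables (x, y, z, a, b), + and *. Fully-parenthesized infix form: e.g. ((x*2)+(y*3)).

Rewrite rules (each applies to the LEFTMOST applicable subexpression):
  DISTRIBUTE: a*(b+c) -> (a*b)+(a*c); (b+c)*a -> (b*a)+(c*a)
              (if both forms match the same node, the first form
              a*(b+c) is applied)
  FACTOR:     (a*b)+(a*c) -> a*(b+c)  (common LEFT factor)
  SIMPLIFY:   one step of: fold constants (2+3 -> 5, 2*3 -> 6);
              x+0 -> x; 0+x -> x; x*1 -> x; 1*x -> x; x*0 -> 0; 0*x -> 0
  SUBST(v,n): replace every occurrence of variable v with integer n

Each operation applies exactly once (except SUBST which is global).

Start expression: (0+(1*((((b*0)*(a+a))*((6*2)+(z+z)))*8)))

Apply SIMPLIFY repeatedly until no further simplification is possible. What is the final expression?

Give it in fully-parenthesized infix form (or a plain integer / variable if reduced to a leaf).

Answer: 0

Derivation:
Start: (0+(1*((((b*0)*(a+a))*((6*2)+(z+z)))*8)))
Step 1: at root: (0+(1*((((b*0)*(a+a))*((6*2)+(z+z)))*8))) -> (1*((((b*0)*(a+a))*((6*2)+(z+z)))*8)); overall: (0+(1*((((b*0)*(a+a))*((6*2)+(z+z)))*8))) -> (1*((((b*0)*(a+a))*((6*2)+(z+z)))*8))
Step 2: at root: (1*((((b*0)*(a+a))*((6*2)+(z+z)))*8)) -> ((((b*0)*(a+a))*((6*2)+(z+z)))*8); overall: (1*((((b*0)*(a+a))*((6*2)+(z+z)))*8)) -> ((((b*0)*(a+a))*((6*2)+(z+z)))*8)
Step 3: at LLL: (b*0) -> 0; overall: ((((b*0)*(a+a))*((6*2)+(z+z)))*8) -> (((0*(a+a))*((6*2)+(z+z)))*8)
Step 4: at LL: (0*(a+a)) -> 0; overall: (((0*(a+a))*((6*2)+(z+z)))*8) -> ((0*((6*2)+(z+z)))*8)
Step 5: at L: (0*((6*2)+(z+z))) -> 0; overall: ((0*((6*2)+(z+z)))*8) -> (0*8)
Step 6: at root: (0*8) -> 0; overall: (0*8) -> 0
Fixed point: 0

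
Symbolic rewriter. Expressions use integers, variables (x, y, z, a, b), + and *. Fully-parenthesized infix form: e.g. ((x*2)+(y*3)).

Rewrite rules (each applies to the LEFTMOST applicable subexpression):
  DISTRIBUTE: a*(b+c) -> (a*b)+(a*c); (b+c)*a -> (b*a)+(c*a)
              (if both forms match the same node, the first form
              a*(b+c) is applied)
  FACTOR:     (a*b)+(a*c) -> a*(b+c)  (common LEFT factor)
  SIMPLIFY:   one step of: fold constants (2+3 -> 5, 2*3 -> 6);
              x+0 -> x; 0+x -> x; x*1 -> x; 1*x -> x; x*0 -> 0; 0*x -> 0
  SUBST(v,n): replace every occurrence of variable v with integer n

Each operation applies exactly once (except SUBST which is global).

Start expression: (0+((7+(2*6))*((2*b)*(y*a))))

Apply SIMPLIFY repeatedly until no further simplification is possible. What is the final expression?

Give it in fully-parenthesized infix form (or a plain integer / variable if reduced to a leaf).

Start: (0+((7+(2*6))*((2*b)*(y*a))))
Step 1: at root: (0+((7+(2*6))*((2*b)*(y*a)))) -> ((7+(2*6))*((2*b)*(y*a))); overall: (0+((7+(2*6))*((2*b)*(y*a)))) -> ((7+(2*6))*((2*b)*(y*a)))
Step 2: at LR: (2*6) -> 12; overall: ((7+(2*6))*((2*b)*(y*a))) -> ((7+12)*((2*b)*(y*a)))
Step 3: at L: (7+12) -> 19; overall: ((7+12)*((2*b)*(y*a))) -> (19*((2*b)*(y*a)))
Fixed point: (19*((2*b)*(y*a)))

Answer: (19*((2*b)*(y*a)))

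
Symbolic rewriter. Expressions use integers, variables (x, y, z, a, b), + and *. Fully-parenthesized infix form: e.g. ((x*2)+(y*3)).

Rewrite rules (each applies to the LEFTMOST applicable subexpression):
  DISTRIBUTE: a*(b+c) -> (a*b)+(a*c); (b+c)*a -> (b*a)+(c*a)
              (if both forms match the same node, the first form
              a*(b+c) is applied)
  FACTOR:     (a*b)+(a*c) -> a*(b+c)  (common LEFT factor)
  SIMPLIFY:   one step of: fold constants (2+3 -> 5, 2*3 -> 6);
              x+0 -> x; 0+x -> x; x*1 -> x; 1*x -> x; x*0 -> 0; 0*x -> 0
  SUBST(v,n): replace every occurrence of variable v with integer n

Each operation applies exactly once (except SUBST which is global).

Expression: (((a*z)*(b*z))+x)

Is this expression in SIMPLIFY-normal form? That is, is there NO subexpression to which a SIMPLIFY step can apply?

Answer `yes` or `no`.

Expression: (((a*z)*(b*z))+x)
Scanning for simplifiable subexpressions (pre-order)...
  at root: (((a*z)*(b*z))+x) (not simplifiable)
  at L: ((a*z)*(b*z)) (not simplifiable)
  at LL: (a*z) (not simplifiable)
  at LR: (b*z) (not simplifiable)
Result: no simplifiable subexpression found -> normal form.

Answer: yes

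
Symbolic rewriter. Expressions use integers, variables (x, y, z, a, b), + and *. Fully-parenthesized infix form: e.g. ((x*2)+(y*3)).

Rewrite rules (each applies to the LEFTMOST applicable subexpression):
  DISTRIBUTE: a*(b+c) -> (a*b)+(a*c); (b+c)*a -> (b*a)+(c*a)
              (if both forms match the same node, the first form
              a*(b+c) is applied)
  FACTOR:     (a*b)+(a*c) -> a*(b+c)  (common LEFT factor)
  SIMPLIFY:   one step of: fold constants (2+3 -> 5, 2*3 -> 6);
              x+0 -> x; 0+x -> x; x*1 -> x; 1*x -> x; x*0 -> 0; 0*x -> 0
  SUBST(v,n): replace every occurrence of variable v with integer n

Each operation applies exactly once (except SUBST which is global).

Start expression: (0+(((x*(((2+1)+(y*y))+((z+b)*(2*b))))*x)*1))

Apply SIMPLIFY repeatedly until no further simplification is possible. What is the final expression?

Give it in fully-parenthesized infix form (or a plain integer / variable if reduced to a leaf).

Start: (0+(((x*(((2+1)+(y*y))+((z+b)*(2*b))))*x)*1))
Step 1: at root: (0+(((x*(((2+1)+(y*y))+((z+b)*(2*b))))*x)*1)) -> (((x*(((2+1)+(y*y))+((z+b)*(2*b))))*x)*1); overall: (0+(((x*(((2+1)+(y*y))+((z+b)*(2*b))))*x)*1)) -> (((x*(((2+1)+(y*y))+((z+b)*(2*b))))*x)*1)
Step 2: at root: (((x*(((2+1)+(y*y))+((z+b)*(2*b))))*x)*1) -> ((x*(((2+1)+(y*y))+((z+b)*(2*b))))*x); overall: (((x*(((2+1)+(y*y))+((z+b)*(2*b))))*x)*1) -> ((x*(((2+1)+(y*y))+((z+b)*(2*b))))*x)
Step 3: at LRLL: (2+1) -> 3; overall: ((x*(((2+1)+(y*y))+((z+b)*(2*b))))*x) -> ((x*((3+(y*y))+((z+b)*(2*b))))*x)
Fixed point: ((x*((3+(y*y))+((z+b)*(2*b))))*x)

Answer: ((x*((3+(y*y))+((z+b)*(2*b))))*x)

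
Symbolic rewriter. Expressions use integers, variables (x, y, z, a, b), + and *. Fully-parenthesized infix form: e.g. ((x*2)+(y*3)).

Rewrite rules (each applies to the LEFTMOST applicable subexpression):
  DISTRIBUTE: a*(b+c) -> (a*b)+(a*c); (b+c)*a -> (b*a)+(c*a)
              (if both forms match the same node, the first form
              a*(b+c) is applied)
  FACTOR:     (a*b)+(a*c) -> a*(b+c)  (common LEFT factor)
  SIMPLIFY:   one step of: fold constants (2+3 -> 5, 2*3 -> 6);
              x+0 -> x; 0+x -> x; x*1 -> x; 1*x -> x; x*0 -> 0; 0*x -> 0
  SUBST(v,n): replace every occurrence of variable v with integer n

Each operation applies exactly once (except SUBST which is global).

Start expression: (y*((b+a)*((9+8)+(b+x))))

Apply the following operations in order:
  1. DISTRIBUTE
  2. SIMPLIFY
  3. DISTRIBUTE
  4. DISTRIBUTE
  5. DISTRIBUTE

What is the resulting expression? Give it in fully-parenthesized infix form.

Answer: (((y*(b*17))+(y*(a*17)))+(y*((b+a)*(b+x))))

Derivation:
Start: (y*((b+a)*((9+8)+(b+x))))
Apply DISTRIBUTE at R (target: ((b+a)*((9+8)+(b+x)))): (y*((b+a)*((9+8)+(b+x)))) -> (y*(((b+a)*(9+8))+((b+a)*(b+x))))
Apply SIMPLIFY at RLR (target: (9+8)): (y*(((b+a)*(9+8))+((b+a)*(b+x)))) -> (y*(((b+a)*17)+((b+a)*(b+x))))
Apply DISTRIBUTE at root (target: (y*(((b+a)*17)+((b+a)*(b+x))))): (y*(((b+a)*17)+((b+a)*(b+x)))) -> ((y*((b+a)*17))+(y*((b+a)*(b+x))))
Apply DISTRIBUTE at LR (target: ((b+a)*17)): ((y*((b+a)*17))+(y*((b+a)*(b+x)))) -> ((y*((b*17)+(a*17)))+(y*((b+a)*(b+x))))
Apply DISTRIBUTE at L (target: (y*((b*17)+(a*17)))): ((y*((b*17)+(a*17)))+(y*((b+a)*(b+x)))) -> (((y*(b*17))+(y*(a*17)))+(y*((b+a)*(b+x))))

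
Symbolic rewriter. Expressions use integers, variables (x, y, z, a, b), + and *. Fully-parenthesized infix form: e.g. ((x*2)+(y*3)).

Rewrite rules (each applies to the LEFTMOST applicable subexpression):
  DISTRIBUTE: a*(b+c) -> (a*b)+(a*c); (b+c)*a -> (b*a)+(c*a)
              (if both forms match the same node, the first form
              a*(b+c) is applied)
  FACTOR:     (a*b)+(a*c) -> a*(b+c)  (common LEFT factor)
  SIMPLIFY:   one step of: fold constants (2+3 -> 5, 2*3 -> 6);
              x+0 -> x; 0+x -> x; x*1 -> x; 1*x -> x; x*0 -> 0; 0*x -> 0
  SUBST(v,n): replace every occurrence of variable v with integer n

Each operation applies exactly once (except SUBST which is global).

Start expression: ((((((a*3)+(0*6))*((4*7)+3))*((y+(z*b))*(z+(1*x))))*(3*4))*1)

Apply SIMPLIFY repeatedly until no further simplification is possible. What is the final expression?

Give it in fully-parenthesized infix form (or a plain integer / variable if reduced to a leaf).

Answer: ((((a*3)*31)*((y+(z*b))*(z+x)))*12)

Derivation:
Start: ((((((a*3)+(0*6))*((4*7)+3))*((y+(z*b))*(z+(1*x))))*(3*4))*1)
Step 1: at root: ((((((a*3)+(0*6))*((4*7)+3))*((y+(z*b))*(z+(1*x))))*(3*4))*1) -> (((((a*3)+(0*6))*((4*7)+3))*((y+(z*b))*(z+(1*x))))*(3*4)); overall: ((((((a*3)+(0*6))*((4*7)+3))*((y+(z*b))*(z+(1*x))))*(3*4))*1) -> (((((a*3)+(0*6))*((4*7)+3))*((y+(z*b))*(z+(1*x))))*(3*4))
Step 2: at LLLR: (0*6) -> 0; overall: (((((a*3)+(0*6))*((4*7)+3))*((y+(z*b))*(z+(1*x))))*(3*4)) -> (((((a*3)+0)*((4*7)+3))*((y+(z*b))*(z+(1*x))))*(3*4))
Step 3: at LLL: ((a*3)+0) -> (a*3); overall: (((((a*3)+0)*((4*7)+3))*((y+(z*b))*(z+(1*x))))*(3*4)) -> ((((a*3)*((4*7)+3))*((y+(z*b))*(z+(1*x))))*(3*4))
Step 4: at LLRL: (4*7) -> 28; overall: ((((a*3)*((4*7)+3))*((y+(z*b))*(z+(1*x))))*(3*4)) -> ((((a*3)*(28+3))*((y+(z*b))*(z+(1*x))))*(3*4))
Step 5: at LLR: (28+3) -> 31; overall: ((((a*3)*(28+3))*((y+(z*b))*(z+(1*x))))*(3*4)) -> ((((a*3)*31)*((y+(z*b))*(z+(1*x))))*(3*4))
Step 6: at LRRR: (1*x) -> x; overall: ((((a*3)*31)*((y+(z*b))*(z+(1*x))))*(3*4)) -> ((((a*3)*31)*((y+(z*b))*(z+x)))*(3*4))
Step 7: at R: (3*4) -> 12; overall: ((((a*3)*31)*((y+(z*b))*(z+x)))*(3*4)) -> ((((a*3)*31)*((y+(z*b))*(z+x)))*12)
Fixed point: ((((a*3)*31)*((y+(z*b))*(z+x)))*12)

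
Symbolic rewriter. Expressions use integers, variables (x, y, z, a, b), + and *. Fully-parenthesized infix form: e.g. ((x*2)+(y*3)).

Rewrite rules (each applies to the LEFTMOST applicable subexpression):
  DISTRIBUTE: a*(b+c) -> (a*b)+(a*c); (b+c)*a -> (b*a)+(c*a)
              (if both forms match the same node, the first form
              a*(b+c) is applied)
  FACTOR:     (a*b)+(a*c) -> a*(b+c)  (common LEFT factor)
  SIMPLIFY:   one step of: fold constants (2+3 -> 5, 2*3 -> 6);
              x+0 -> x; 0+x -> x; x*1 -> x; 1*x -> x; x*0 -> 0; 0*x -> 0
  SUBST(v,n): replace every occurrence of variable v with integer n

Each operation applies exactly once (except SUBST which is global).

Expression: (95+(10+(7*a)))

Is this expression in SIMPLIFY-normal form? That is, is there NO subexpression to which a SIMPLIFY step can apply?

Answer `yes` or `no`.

Expression: (95+(10+(7*a)))
Scanning for simplifiable subexpressions (pre-order)...
  at root: (95+(10+(7*a))) (not simplifiable)
  at R: (10+(7*a)) (not simplifiable)
  at RR: (7*a) (not simplifiable)
Result: no simplifiable subexpression found -> normal form.

Answer: yes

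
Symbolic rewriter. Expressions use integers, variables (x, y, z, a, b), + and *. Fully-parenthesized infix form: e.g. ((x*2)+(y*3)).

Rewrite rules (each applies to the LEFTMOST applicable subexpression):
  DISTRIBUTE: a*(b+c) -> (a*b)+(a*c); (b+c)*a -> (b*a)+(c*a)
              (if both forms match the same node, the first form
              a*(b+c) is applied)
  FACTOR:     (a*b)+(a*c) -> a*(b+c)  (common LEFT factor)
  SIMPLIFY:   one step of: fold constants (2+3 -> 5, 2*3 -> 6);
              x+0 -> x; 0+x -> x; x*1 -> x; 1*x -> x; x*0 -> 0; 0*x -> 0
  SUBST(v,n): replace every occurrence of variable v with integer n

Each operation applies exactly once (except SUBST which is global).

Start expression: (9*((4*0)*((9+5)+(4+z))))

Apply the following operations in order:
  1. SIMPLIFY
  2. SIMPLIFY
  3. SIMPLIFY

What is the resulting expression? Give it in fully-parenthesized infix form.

Answer: 0

Derivation:
Start: (9*((4*0)*((9+5)+(4+z))))
Apply SIMPLIFY at RL (target: (4*0)): (9*((4*0)*((9+5)+(4+z)))) -> (9*(0*((9+5)+(4+z))))
Apply SIMPLIFY at R (target: (0*((9+5)+(4+z)))): (9*(0*((9+5)+(4+z)))) -> (9*0)
Apply SIMPLIFY at root (target: (9*0)): (9*0) -> 0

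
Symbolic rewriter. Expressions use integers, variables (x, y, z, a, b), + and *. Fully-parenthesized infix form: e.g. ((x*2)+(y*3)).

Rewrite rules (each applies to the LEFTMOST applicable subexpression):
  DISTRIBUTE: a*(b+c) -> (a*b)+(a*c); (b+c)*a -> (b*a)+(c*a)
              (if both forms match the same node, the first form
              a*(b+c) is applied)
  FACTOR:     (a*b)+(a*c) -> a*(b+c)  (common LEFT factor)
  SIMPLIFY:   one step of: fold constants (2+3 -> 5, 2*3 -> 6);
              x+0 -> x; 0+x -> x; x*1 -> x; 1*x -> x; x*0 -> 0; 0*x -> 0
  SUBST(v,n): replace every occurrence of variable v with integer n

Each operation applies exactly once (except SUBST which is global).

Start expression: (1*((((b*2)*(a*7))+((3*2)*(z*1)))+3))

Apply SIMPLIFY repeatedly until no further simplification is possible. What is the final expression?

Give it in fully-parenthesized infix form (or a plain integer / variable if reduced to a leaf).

Start: (1*((((b*2)*(a*7))+((3*2)*(z*1)))+3))
Step 1: at root: (1*((((b*2)*(a*7))+((3*2)*(z*1)))+3)) -> ((((b*2)*(a*7))+((3*2)*(z*1)))+3); overall: (1*((((b*2)*(a*7))+((3*2)*(z*1)))+3)) -> ((((b*2)*(a*7))+((3*2)*(z*1)))+3)
Step 2: at LRL: (3*2) -> 6; overall: ((((b*2)*(a*7))+((3*2)*(z*1)))+3) -> ((((b*2)*(a*7))+(6*(z*1)))+3)
Step 3: at LRR: (z*1) -> z; overall: ((((b*2)*(a*7))+(6*(z*1)))+3) -> ((((b*2)*(a*7))+(6*z))+3)
Fixed point: ((((b*2)*(a*7))+(6*z))+3)

Answer: ((((b*2)*(a*7))+(6*z))+3)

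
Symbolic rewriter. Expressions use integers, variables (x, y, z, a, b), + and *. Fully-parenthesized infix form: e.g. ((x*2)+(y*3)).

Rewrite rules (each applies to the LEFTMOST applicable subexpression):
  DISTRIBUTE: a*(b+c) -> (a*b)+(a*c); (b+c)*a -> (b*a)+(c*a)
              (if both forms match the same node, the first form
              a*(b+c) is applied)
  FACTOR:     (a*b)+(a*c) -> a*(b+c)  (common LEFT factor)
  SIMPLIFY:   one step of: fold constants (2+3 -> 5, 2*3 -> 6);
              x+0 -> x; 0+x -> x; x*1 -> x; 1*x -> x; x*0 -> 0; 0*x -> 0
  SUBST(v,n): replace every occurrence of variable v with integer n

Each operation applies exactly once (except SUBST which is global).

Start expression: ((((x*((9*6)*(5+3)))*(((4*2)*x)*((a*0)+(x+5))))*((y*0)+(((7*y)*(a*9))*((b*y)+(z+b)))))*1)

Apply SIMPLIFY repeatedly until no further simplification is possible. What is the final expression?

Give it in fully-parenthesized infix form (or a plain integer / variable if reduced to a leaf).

Start: ((((x*((9*6)*(5+3)))*(((4*2)*x)*((a*0)+(x+5))))*((y*0)+(((7*y)*(a*9))*((b*y)+(z+b)))))*1)
Step 1: at root: ((((x*((9*6)*(5+3)))*(((4*2)*x)*((a*0)+(x+5))))*((y*0)+(((7*y)*(a*9))*((b*y)+(z+b)))))*1) -> (((x*((9*6)*(5+3)))*(((4*2)*x)*((a*0)+(x+5))))*((y*0)+(((7*y)*(a*9))*((b*y)+(z+b))))); overall: ((((x*((9*6)*(5+3)))*(((4*2)*x)*((a*0)+(x+5))))*((y*0)+(((7*y)*(a*9))*((b*y)+(z+b)))))*1) -> (((x*((9*6)*(5+3)))*(((4*2)*x)*((a*0)+(x+5))))*((y*0)+(((7*y)*(a*9))*((b*y)+(z+b)))))
Step 2: at LLRL: (9*6) -> 54; overall: (((x*((9*6)*(5+3)))*(((4*2)*x)*((a*0)+(x+5))))*((y*0)+(((7*y)*(a*9))*((b*y)+(z+b))))) -> (((x*(54*(5+3)))*(((4*2)*x)*((a*0)+(x+5))))*((y*0)+(((7*y)*(a*9))*((b*y)+(z+b)))))
Step 3: at LLRR: (5+3) -> 8; overall: (((x*(54*(5+3)))*(((4*2)*x)*((a*0)+(x+5))))*((y*0)+(((7*y)*(a*9))*((b*y)+(z+b))))) -> (((x*(54*8))*(((4*2)*x)*((a*0)+(x+5))))*((y*0)+(((7*y)*(a*9))*((b*y)+(z+b)))))
Step 4: at LLR: (54*8) -> 432; overall: (((x*(54*8))*(((4*2)*x)*((a*0)+(x+5))))*((y*0)+(((7*y)*(a*9))*((b*y)+(z+b))))) -> (((x*432)*(((4*2)*x)*((a*0)+(x+5))))*((y*0)+(((7*y)*(a*9))*((b*y)+(z+b)))))
Step 5: at LRLL: (4*2) -> 8; overall: (((x*432)*(((4*2)*x)*((a*0)+(x+5))))*((y*0)+(((7*y)*(a*9))*((b*y)+(z+b))))) -> (((x*432)*((8*x)*((a*0)+(x+5))))*((y*0)+(((7*y)*(a*9))*((b*y)+(z+b)))))
Step 6: at LRRL: (a*0) -> 0; overall: (((x*432)*((8*x)*((a*0)+(x+5))))*((y*0)+(((7*y)*(a*9))*((b*y)+(z+b))))) -> (((x*432)*((8*x)*(0+(x+5))))*((y*0)+(((7*y)*(a*9))*((b*y)+(z+b)))))
Step 7: at LRR: (0+(x+5)) -> (x+5); overall: (((x*432)*((8*x)*(0+(x+5))))*((y*0)+(((7*y)*(a*9))*((b*y)+(z+b))))) -> (((x*432)*((8*x)*(x+5)))*((y*0)+(((7*y)*(a*9))*((b*y)+(z+b)))))
Step 8: at RL: (y*0) -> 0; overall: (((x*432)*((8*x)*(x+5)))*((y*0)+(((7*y)*(a*9))*((b*y)+(z+b))))) -> (((x*432)*((8*x)*(x+5)))*(0+(((7*y)*(a*9))*((b*y)+(z+b)))))
Step 9: at R: (0+(((7*y)*(a*9))*((b*y)+(z+b)))) -> (((7*y)*(a*9))*((b*y)+(z+b))); overall: (((x*432)*((8*x)*(x+5)))*(0+(((7*y)*(a*9))*((b*y)+(z+b))))) -> (((x*432)*((8*x)*(x+5)))*(((7*y)*(a*9))*((b*y)+(z+b))))
Fixed point: (((x*432)*((8*x)*(x+5)))*(((7*y)*(a*9))*((b*y)+(z+b))))

Answer: (((x*432)*((8*x)*(x+5)))*(((7*y)*(a*9))*((b*y)+(z+b))))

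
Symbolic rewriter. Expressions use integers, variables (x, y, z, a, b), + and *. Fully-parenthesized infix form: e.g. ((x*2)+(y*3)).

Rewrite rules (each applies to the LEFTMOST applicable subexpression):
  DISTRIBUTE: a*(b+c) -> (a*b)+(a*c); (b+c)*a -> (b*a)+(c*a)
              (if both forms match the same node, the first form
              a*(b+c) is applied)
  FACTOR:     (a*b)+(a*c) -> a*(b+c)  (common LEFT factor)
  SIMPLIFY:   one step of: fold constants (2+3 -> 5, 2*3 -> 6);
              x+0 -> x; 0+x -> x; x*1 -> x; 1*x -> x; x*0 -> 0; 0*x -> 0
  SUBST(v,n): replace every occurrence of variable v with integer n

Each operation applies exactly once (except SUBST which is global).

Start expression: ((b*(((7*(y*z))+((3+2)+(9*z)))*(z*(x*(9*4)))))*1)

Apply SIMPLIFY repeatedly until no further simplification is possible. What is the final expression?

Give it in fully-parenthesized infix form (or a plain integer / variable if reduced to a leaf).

Start: ((b*(((7*(y*z))+((3+2)+(9*z)))*(z*(x*(9*4)))))*1)
Step 1: at root: ((b*(((7*(y*z))+((3+2)+(9*z)))*(z*(x*(9*4)))))*1) -> (b*(((7*(y*z))+((3+2)+(9*z)))*(z*(x*(9*4))))); overall: ((b*(((7*(y*z))+((3+2)+(9*z)))*(z*(x*(9*4)))))*1) -> (b*(((7*(y*z))+((3+2)+(9*z)))*(z*(x*(9*4)))))
Step 2: at RLRL: (3+2) -> 5; overall: (b*(((7*(y*z))+((3+2)+(9*z)))*(z*(x*(9*4))))) -> (b*(((7*(y*z))+(5+(9*z)))*(z*(x*(9*4)))))
Step 3: at RRRR: (9*4) -> 36; overall: (b*(((7*(y*z))+(5+(9*z)))*(z*(x*(9*4))))) -> (b*(((7*(y*z))+(5+(9*z)))*(z*(x*36))))
Fixed point: (b*(((7*(y*z))+(5+(9*z)))*(z*(x*36))))

Answer: (b*(((7*(y*z))+(5+(9*z)))*(z*(x*36))))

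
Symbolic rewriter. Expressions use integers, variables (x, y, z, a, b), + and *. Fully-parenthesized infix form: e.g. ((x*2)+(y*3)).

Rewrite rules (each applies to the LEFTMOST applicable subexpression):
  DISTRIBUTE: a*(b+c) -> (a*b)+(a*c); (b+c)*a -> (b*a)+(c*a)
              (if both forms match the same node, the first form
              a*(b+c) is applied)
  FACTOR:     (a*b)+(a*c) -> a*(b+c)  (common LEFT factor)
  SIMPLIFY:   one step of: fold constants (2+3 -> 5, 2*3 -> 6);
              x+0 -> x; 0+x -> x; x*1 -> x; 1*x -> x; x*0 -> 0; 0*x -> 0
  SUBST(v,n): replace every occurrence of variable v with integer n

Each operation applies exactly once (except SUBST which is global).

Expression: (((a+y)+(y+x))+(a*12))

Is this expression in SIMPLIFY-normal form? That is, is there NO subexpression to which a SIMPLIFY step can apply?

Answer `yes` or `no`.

Expression: (((a+y)+(y+x))+(a*12))
Scanning for simplifiable subexpressions (pre-order)...
  at root: (((a+y)+(y+x))+(a*12)) (not simplifiable)
  at L: ((a+y)+(y+x)) (not simplifiable)
  at LL: (a+y) (not simplifiable)
  at LR: (y+x) (not simplifiable)
  at R: (a*12) (not simplifiable)
Result: no simplifiable subexpression found -> normal form.

Answer: yes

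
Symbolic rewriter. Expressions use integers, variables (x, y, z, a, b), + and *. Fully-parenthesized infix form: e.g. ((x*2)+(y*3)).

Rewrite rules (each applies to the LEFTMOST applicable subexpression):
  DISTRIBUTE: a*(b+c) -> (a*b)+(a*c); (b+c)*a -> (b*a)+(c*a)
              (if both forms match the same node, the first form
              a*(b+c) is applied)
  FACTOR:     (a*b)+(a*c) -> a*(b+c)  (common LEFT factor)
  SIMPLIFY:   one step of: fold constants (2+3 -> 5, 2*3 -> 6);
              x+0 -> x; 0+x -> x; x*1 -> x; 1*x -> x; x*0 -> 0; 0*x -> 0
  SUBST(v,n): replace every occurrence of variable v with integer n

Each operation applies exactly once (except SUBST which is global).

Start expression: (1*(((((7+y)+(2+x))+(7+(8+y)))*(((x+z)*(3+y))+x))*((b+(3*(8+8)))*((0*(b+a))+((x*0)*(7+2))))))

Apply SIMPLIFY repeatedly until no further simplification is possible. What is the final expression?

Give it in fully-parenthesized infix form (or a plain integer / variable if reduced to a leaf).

Start: (1*(((((7+y)+(2+x))+(7+(8+y)))*(((x+z)*(3+y))+x))*((b+(3*(8+8)))*((0*(b+a))+((x*0)*(7+2))))))
Step 1: at root: (1*(((((7+y)+(2+x))+(7+(8+y)))*(((x+z)*(3+y))+x))*((b+(3*(8+8)))*((0*(b+a))+((x*0)*(7+2)))))) -> (((((7+y)+(2+x))+(7+(8+y)))*(((x+z)*(3+y))+x))*((b+(3*(8+8)))*((0*(b+a))+((x*0)*(7+2))))); overall: (1*(((((7+y)+(2+x))+(7+(8+y)))*(((x+z)*(3+y))+x))*((b+(3*(8+8)))*((0*(b+a))+((x*0)*(7+2)))))) -> (((((7+y)+(2+x))+(7+(8+y)))*(((x+z)*(3+y))+x))*((b+(3*(8+8)))*((0*(b+a))+((x*0)*(7+2)))))
Step 2: at RLRR: (8+8) -> 16; overall: (((((7+y)+(2+x))+(7+(8+y)))*(((x+z)*(3+y))+x))*((b+(3*(8+8)))*((0*(b+a))+((x*0)*(7+2))))) -> (((((7+y)+(2+x))+(7+(8+y)))*(((x+z)*(3+y))+x))*((b+(3*16))*((0*(b+a))+((x*0)*(7+2)))))
Step 3: at RLR: (3*16) -> 48; overall: (((((7+y)+(2+x))+(7+(8+y)))*(((x+z)*(3+y))+x))*((b+(3*16))*((0*(b+a))+((x*0)*(7+2))))) -> (((((7+y)+(2+x))+(7+(8+y)))*(((x+z)*(3+y))+x))*((b+48)*((0*(b+a))+((x*0)*(7+2)))))
Step 4: at RRL: (0*(b+a)) -> 0; overall: (((((7+y)+(2+x))+(7+(8+y)))*(((x+z)*(3+y))+x))*((b+48)*((0*(b+a))+((x*0)*(7+2))))) -> (((((7+y)+(2+x))+(7+(8+y)))*(((x+z)*(3+y))+x))*((b+48)*(0+((x*0)*(7+2)))))
Step 5: at RR: (0+((x*0)*(7+2))) -> ((x*0)*(7+2)); overall: (((((7+y)+(2+x))+(7+(8+y)))*(((x+z)*(3+y))+x))*((b+48)*(0+((x*0)*(7+2))))) -> (((((7+y)+(2+x))+(7+(8+y)))*(((x+z)*(3+y))+x))*((b+48)*((x*0)*(7+2))))
Step 6: at RRL: (x*0) -> 0; overall: (((((7+y)+(2+x))+(7+(8+y)))*(((x+z)*(3+y))+x))*((b+48)*((x*0)*(7+2)))) -> (((((7+y)+(2+x))+(7+(8+y)))*(((x+z)*(3+y))+x))*((b+48)*(0*(7+2))))
Step 7: at RR: (0*(7+2)) -> 0; overall: (((((7+y)+(2+x))+(7+(8+y)))*(((x+z)*(3+y))+x))*((b+48)*(0*(7+2)))) -> (((((7+y)+(2+x))+(7+(8+y)))*(((x+z)*(3+y))+x))*((b+48)*0))
Step 8: at R: ((b+48)*0) -> 0; overall: (((((7+y)+(2+x))+(7+(8+y)))*(((x+z)*(3+y))+x))*((b+48)*0)) -> (((((7+y)+(2+x))+(7+(8+y)))*(((x+z)*(3+y))+x))*0)
Step 9: at root: (((((7+y)+(2+x))+(7+(8+y)))*(((x+z)*(3+y))+x))*0) -> 0; overall: (((((7+y)+(2+x))+(7+(8+y)))*(((x+z)*(3+y))+x))*0) -> 0
Fixed point: 0

Answer: 0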